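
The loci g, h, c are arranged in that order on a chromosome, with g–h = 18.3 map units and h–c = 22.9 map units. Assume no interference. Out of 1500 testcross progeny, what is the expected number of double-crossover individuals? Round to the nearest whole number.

Map distances give recombination frequencies of 0.183 and 0.229 for the two intervals.
With no interference, expected double-crossover frequency = 0.183 × 0.229 = 0.04191.
Expected number = 0.04191 × 1500 = 62.86 ≈ 63.

63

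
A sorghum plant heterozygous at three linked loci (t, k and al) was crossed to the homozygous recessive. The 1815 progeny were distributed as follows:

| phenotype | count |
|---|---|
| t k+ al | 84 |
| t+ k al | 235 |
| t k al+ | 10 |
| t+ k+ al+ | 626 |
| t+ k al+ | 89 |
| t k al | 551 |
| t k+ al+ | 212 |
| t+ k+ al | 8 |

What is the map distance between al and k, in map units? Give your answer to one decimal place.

10.5 map units

The two most frequent reciprocal classes, t k al and t+ k+ al+, are the parental types, so the F1 was t k al / t+ k+ al+.
The two rarest classes, t k al+ and t+ k+ al, are the double crossovers. Comparing them with the parentals, only the al allele has switched, so al is the middle locus and the order is k – al – t.
Crossovers in the k–al interval produce the single-crossover classes t k+ al and t+ k al+ (84 + 89 = 173) plus the double crossovers (18).
RF(k–al) = (173 + 18) / 1815 = 191/1815 = 0.1052 → 10.5 map units.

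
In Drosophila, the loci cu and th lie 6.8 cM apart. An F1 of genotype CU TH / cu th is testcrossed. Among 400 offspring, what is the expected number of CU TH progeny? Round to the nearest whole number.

186

A map distance of 6.8 cM corresponds to a recombination frequency of 0.068.
The F1 is CU TH / cu th, so CU TH is a parental gamete class with expected frequency (1 − r)/2 = 0.932/2 = 0.4660.
Expected number = 0.4660 × 400 = 186.40 ≈ 186.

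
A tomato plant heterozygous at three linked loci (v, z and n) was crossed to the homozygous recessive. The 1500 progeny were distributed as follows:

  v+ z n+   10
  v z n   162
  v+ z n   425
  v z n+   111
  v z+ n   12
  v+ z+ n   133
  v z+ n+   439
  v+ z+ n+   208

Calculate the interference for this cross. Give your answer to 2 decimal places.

0.68

The two most frequent reciprocal classes, v+ z n and v z+ n+, are the parental types, so the F1 was v+ z n / v z+ n+.
The two rarest classes, v+ z n+ and v z+ n, are the double crossovers. Comparing them with the parentals, only the n allele has switched, so n is the middle locus and the order is z – n – v.
z–n: (244 + 22)/1500 = 0.1773; n–v: (370 + 22)/1500 = 0.2613.
Expected DCO frequency = 0.1773 × 0.2613 ≈ 0.04633; observed = 22/1500 ≈ 0.01467.
Coefficient of coincidence = 0.01467/0.04633 ≈ 0.32; interference = 1 − 0.32 = 0.68.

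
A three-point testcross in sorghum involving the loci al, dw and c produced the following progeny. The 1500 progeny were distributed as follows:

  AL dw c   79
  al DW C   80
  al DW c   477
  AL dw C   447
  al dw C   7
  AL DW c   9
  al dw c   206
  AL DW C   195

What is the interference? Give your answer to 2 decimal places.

0.67

The two most frequent reciprocal classes, AL dw C and al DW c, are the parental types, so the F1 was AL dw C / al DW c.
The two rarest classes, al dw C and AL DW c, are the double crossovers. Comparing them with the parentals, only the al allele has switched, so al is the middle locus and the order is dw – al – c.
dw–al: (401 + 16)/1500 = 0.2780; al–c: (159 + 16)/1500 = 0.1167.
Expected DCO frequency = 0.2780 × 0.1167 ≈ 0.03244; observed = 16/1500 ≈ 0.01067.
Coefficient of coincidence = 0.01067/0.03244 ≈ 0.33; interference = 1 − 0.33 = 0.67.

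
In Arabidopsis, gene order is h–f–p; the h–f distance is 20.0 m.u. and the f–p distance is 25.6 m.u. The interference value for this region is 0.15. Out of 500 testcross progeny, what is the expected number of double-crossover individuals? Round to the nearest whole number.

22

Map distances give recombination frequencies of 0.200 and 0.256 for the two intervals.
With interference 0.15 (so coincidence = 0.85), expected double-crossover frequency = 0.200 × 0.256 × 0.85 = 0.04352.
Expected number = 0.04352 × 500 = 21.76 ≈ 22.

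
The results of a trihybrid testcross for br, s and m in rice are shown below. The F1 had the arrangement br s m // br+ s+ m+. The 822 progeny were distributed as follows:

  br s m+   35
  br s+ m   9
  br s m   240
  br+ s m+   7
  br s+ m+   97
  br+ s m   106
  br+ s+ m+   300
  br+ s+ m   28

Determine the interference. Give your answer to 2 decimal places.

0.24

The two rarest classes, br s+ m and br+ s m+, are the double crossovers. Comparing them with the parentals, only the s allele has switched, so s is the middle locus and the order is br – s – m.
br–s: (203 + 16)/822 = 0.2664; s–m: (63 + 16)/822 = 0.0961.
Expected DCO frequency = 0.2664 × 0.0961 ≈ 0.02560; observed = 16/822 ≈ 0.01946.
Coefficient of coincidence = 0.01946/0.02560 ≈ 0.76; interference = 1 − 0.76 = 0.24.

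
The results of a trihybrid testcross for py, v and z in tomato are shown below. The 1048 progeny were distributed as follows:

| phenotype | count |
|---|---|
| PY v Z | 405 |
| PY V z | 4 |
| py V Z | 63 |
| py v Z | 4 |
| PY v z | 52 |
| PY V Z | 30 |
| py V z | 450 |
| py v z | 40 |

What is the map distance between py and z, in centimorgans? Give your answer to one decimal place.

11.7 centimorgans

The two most frequent reciprocal classes, py V z and PY v Z, are the parental types, so the F1 was py V z / PY v Z.
The two rarest classes, PY V z and py v Z, are the double crossovers. Comparing them with the parentals, only the py allele has switched, so py is the middle locus and the order is z – py – v.
Crossovers in the z–py interval produce the single-crossover classes py V Z and PY v z (63 + 52 = 115) plus the double crossovers (8).
RF(z–py) = (115 + 8) / 1048 = 123/1048 = 0.1174 → 11.7 centimorgans.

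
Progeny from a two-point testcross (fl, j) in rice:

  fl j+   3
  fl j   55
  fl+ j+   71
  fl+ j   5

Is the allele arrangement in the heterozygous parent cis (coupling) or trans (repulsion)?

The two most frequent classes are fl+ j+ (71) and fl j (55); these are the parental (non-recombinant) types.
So the F1 carried fl+ j+ on one chromosome and fl j on the other — the recessive alleles are on the same chromosome (cis / coupling).

cis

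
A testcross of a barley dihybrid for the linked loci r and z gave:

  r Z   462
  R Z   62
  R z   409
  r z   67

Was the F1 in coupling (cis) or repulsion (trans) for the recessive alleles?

The two most frequent classes are R z (409) and r Z (462); these are the parental (non-recombinant) types.
So the F1 carried R z on one chromosome and r Z on the other — the recessive alleles are on opposite chromosomes (trans / repulsion).

trans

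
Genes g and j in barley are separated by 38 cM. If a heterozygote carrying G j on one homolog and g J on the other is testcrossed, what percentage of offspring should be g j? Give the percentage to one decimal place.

19.0%

A map distance of 38 cM corresponds to a recombination frequency of 0.380.
The F1 is G j / g J, so g j is a recombinant gamete class with expected frequency r/2 = 0.380/2 = 0.1900.
That is 0.1900 = 19.0% of the progeny.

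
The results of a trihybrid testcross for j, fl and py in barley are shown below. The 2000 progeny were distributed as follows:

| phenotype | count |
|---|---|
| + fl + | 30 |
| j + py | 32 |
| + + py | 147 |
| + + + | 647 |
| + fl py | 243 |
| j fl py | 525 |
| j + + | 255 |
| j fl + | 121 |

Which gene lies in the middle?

fl

The two most frequent reciprocal classes, j fl py and + + +, are the parental types, so the F1 was j fl py / + + +.
The two rarest classes, j + py and + fl +, are the double crossovers. Comparing them with the parentals, only the fl allele has switched, so fl is the middle locus and the order is j – fl – py.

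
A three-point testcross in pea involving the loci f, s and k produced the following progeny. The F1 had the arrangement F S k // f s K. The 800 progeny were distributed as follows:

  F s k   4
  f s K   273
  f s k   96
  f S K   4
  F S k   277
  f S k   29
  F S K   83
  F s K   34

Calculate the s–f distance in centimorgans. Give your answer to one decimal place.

The two rarest classes, F s k and f S K, are the double crossovers. Comparing them with the parentals, only the s allele has switched, so s is the middle locus and the order is k – s – f.
Crossovers in the s–f interval produce the single-crossover classes f S k and F s K (29 + 34 = 63) plus the double crossovers (8).
RF(s–f) = (63 + 8) / 800 = 71/800 = 0.0887 → 8.9 centimorgans.

8.9 centimorgans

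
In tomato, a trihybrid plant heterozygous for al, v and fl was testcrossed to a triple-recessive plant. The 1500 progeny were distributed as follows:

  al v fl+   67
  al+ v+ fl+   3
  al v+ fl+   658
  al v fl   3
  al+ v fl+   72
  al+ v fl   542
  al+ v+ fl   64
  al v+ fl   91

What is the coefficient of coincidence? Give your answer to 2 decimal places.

The two most frequent reciprocal classes, al v+ fl+ and al+ v fl, are the parental types, so the F1 was al v+ fl+ / al+ v fl.
The two rarest classes, al+ v+ fl+ and al v fl, are the double crossovers. Comparing them with the parentals, only the al allele has switched, so al is the middle locus and the order is fl – al – v.
fl–al: (163 + 6)/1500 = 0.1127; al–v: (131 + 6)/1500 = 0.0913.
Expected DCO frequency = 0.1127 × 0.0913 ≈ 0.01029; observed = 6/1500 ≈ 0.00400.
Coefficient of coincidence = 0.00400/0.01029 ≈ 0.39.

0.39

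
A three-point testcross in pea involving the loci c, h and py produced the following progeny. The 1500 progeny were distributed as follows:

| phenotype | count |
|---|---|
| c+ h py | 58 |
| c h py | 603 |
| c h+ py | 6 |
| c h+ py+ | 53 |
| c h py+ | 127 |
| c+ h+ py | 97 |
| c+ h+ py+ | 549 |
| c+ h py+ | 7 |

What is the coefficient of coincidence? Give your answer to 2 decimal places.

0.66

The two most frequent reciprocal classes, c+ h+ py+ and c h py, are the parental types, so the F1 was c+ h+ py+ / c h py.
The two rarest classes, c+ h py+ and c h+ py, are the double crossovers. Comparing them with the parentals, only the h allele has switched, so h is the middle locus and the order is c – h – py.
c–h: (111 + 13)/1500 = 0.0827; h–py: (224 + 13)/1500 = 0.1580.
Expected DCO frequency = 0.0827 × 0.1580 ≈ 0.01307; observed = 13/1500 ≈ 0.00867.
Coefficient of coincidence = 0.00867/0.01307 ≈ 0.66.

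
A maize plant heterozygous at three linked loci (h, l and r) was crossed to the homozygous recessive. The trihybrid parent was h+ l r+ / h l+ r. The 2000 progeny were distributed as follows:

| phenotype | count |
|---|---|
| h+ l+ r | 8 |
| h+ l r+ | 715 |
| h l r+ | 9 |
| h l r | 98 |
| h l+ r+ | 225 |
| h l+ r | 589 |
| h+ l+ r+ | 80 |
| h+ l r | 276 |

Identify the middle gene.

The two rarest classes, h l r+ and h+ l+ r, are the double crossovers. Comparing them with the parentals, only the h allele has switched, so h is the middle locus and the order is r – h – l.

h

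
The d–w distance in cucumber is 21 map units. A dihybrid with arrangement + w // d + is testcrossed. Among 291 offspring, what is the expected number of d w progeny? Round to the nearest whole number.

31

A map distance of 21 map units corresponds to a recombination frequency of 0.210.
The F1 is + w / d +, so d w is a recombinant gamete class with expected frequency r/2 = 0.210/2 = 0.1050.
Expected number = 0.1050 × 291 = 30.55 ≈ 31.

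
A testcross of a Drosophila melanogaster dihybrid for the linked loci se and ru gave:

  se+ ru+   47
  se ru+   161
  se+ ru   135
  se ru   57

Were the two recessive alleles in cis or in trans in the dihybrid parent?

trans

The two most frequent classes are se+ ru (135) and se ru+ (161); these are the parental (non-recombinant) types.
So the F1 carried se+ ru on one chromosome and se ru+ on the other — the recessive alleles are on opposite chromosomes (trans / repulsion).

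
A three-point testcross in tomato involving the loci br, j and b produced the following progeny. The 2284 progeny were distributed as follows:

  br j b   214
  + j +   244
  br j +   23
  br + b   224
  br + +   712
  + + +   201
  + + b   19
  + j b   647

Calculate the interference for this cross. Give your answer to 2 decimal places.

The two most frequent reciprocal classes, + j b and br + +, are the parental types, so the F1 was + j b / br + +.
The two rarest classes, + + b and br j +, are the double crossovers. Comparing them with the parentals, only the j allele has switched, so j is the middle locus and the order is b – j – br.
b–j: (468 + 42)/2284 = 0.2233; j–br: (415 + 42)/2284 = 0.2001.
Expected DCO frequency = 0.2233 × 0.2001 ≈ 0.04468; observed = 42/2284 ≈ 0.01839.
Coefficient of coincidence = 0.01839/0.04468 ≈ 0.41; interference = 1 − 0.41 = 0.59.

0.59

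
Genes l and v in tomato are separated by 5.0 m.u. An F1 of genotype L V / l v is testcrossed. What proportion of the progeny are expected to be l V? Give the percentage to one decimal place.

2.5%

A map distance of 5.0 m.u. corresponds to a recombination frequency of 0.050.
The F1 is L V / l v, so l V is a recombinant gamete class with expected frequency r/2 = 0.050/2 = 0.0250.
That is 0.0250 = 2.5% of the progeny.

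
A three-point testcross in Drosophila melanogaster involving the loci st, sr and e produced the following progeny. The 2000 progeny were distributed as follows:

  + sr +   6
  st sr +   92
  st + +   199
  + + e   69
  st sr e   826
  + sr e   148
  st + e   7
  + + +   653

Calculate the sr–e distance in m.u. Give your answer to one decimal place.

8.7 m.u.

The two most frequent reciprocal classes, st sr e and + + +, are the parental types, so the F1 was st sr e / + + +.
The two rarest classes, st + e and + sr +, are the double crossovers. Comparing them with the parentals, only the sr allele has switched, so sr is the middle locus and the order is st – sr – e.
Crossovers in the sr–e interval produce the single-crossover classes st sr + and + + e (92 + 69 = 161) plus the double crossovers (13).
RF(sr–e) = (161 + 13) / 2000 = 174/2000 = 0.0870 → 8.7 m.u.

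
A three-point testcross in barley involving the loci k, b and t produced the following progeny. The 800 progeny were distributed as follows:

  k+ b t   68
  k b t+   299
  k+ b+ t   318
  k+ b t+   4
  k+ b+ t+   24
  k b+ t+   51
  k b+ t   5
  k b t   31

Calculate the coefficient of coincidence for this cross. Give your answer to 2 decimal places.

The two most frequent reciprocal classes, k b t+ and k+ b+ t, are the parental types, so the F1 was k b t+ / k+ b+ t.
The two rarest classes, k+ b t+ and k b+ t, are the double crossovers. Comparing them with the parentals, only the k allele has switched, so k is the middle locus and the order is t – k – b.
t–k: (55 + 9)/800 = 0.0800; k–b: (119 + 9)/800 = 0.1600.
Expected DCO frequency = 0.0800 × 0.1600 ≈ 0.01280; observed = 9/800 ≈ 0.01125.
Coefficient of coincidence = 0.01125/0.01280 ≈ 0.88.

0.88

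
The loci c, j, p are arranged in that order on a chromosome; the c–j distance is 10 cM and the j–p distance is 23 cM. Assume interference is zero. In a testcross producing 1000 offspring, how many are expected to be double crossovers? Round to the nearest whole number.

23

Map distances give recombination frequencies of 0.100 and 0.230 for the two intervals.
With no interference, expected double-crossover frequency = 0.100 × 0.230 = 0.02300.
Expected number = 0.02300 × 1000 = 23.00 ≈ 23.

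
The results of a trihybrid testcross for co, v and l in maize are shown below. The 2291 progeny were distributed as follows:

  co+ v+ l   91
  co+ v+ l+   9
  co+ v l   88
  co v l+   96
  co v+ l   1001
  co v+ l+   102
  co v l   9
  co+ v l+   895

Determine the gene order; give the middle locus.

The two most frequent reciprocal classes, co v+ l and co+ v l+, are the parental types, so the F1 was co v+ l / co+ v l+.
The two rarest classes, co v l and co+ v+ l+, are the double crossovers. Comparing them with the parentals, only the v allele has switched, so v is the middle locus and the order is co – v – l.

v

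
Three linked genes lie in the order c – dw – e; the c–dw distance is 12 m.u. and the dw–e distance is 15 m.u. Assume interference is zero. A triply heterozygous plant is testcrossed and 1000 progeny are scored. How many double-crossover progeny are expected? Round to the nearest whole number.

Map distances give recombination frequencies of 0.120 and 0.150 for the two intervals.
With no interference, expected double-crossover frequency = 0.120 × 0.150 = 0.01800.
Expected number = 0.01800 × 1000 = 18.00 ≈ 18.

18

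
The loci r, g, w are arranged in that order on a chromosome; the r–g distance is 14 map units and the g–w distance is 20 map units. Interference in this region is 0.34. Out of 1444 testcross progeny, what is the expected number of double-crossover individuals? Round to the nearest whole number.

Map distances give recombination frequencies of 0.140 and 0.200 for the two intervals.
With interference 0.34 (so coincidence = 0.66), expected double-crossover frequency = 0.140 × 0.200 × 0.66 = 0.01848.
Expected number = 0.01848 × 1444 = 26.69 ≈ 27.

27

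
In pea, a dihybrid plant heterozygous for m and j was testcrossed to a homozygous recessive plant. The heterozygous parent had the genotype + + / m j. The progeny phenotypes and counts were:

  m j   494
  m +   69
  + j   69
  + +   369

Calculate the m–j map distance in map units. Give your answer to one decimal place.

13.8 map units

The recombinant classes are + j and m +: 69 + 69 = 138.
Recombination frequency = 138/1001 = 0.1379 ≈ 13.8%, i.e. 13.8 map units.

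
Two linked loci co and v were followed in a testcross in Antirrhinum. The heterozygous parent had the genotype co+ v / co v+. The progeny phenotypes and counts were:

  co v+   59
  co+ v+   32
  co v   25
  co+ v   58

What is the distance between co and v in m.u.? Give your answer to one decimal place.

The recombinant classes are co+ v+ and co v: 32 + 25 = 57.
Recombination frequency = 57/174 = 0.3276 ≈ 32.8%, i.e. 32.8 m.u.

32.8 m.u.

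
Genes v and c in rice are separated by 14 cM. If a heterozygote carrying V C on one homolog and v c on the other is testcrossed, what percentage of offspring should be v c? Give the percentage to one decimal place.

43.0%

A map distance of 14 cM corresponds to a recombination frequency of 0.140.
The F1 is V C / v c, so v c is a parental gamete class with expected frequency (1 − r)/2 = 0.860/2 = 0.4300.
That is 0.4300 = 43.0% of the progeny.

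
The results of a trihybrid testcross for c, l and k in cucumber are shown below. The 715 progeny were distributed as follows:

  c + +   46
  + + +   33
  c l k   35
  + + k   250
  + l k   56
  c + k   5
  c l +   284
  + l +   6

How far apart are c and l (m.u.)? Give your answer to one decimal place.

15.8 m.u.

The two most frequent reciprocal classes, + + k and c l +, are the parental types, so the F1 was + + k / c l +.
The two rarest classes, c + k and + l +, are the double crossovers. Comparing them with the parentals, only the c allele has switched, so c is the middle locus and the order is k – c – l.
Crossovers in the c–l interval produce the single-crossover classes + l k and c + + (56 + 46 = 102) plus the double crossovers (11).
RF(c–l) = (102 + 11) / 715 = 113/715 = 0.1580 → 15.8 m.u.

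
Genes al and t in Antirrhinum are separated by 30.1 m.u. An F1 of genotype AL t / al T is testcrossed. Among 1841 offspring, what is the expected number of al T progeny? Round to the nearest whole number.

A map distance of 30.1 m.u. corresponds to a recombination frequency of 0.301.
The F1 is AL t / al T, so al T is a parental gamete class with expected frequency (1 − r)/2 = 0.699/2 = 0.3495.
Expected number = 0.3495 × 1841 = 643.43 ≈ 643.

643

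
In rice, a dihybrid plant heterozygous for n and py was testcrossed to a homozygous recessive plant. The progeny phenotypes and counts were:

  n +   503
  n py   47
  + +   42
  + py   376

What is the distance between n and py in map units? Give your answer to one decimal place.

9.2 map units

The two most frequent classes, + py (376) and n + (503), are the parental types, so the F1 was + py / n +.
The recombinant classes are + + and n py: 42 + 47 = 89.
Recombination frequency = 89/968 = 0.0919 ≈ 9.2%, i.e. 9.2 map units.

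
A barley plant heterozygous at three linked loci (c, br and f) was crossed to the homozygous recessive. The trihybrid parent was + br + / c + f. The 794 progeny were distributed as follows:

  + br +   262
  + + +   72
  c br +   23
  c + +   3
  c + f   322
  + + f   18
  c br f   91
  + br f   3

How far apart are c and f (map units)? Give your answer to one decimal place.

5.9 map units

The two rarest classes, + br f and c + +, are the double crossovers. Comparing them with the parentals, only the f allele has switched, so f is the middle locus and the order is br – f – c.
Crossovers in the f–c interval produce the single-crossover classes c br + and + + f (23 + 18 = 41) plus the double crossovers (6).
RF(f–c) = (41 + 6) / 794 = 47/794 = 0.0592 → 5.9 map units.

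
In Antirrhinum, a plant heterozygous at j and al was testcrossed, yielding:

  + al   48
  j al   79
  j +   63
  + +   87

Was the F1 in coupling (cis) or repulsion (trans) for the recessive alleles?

cis

The two most frequent classes are + + (87) and j al (79); these are the parental (non-recombinant) types.
So the F1 carried + + on one chromosome and j al on the other — the recessive alleles are on the same chromosome (cis / coupling).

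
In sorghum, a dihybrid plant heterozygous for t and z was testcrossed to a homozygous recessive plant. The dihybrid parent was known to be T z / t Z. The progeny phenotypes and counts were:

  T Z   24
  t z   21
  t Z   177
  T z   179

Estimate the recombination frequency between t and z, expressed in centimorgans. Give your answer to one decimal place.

11.2 centimorgans

The recombinant classes are T Z and t z: 24 + 21 = 45.
Recombination frequency = 45/401 = 0.1122 ≈ 11.2%, i.e. 11.2 centimorgans.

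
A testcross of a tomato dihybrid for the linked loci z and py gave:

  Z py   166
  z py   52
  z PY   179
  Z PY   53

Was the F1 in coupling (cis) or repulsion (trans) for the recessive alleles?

The two most frequent classes are Z py (166) and z PY (179); these are the parental (non-recombinant) types.
So the F1 carried Z py on one chromosome and z PY on the other — the recessive alleles are on opposite chromosomes (trans / repulsion).

trans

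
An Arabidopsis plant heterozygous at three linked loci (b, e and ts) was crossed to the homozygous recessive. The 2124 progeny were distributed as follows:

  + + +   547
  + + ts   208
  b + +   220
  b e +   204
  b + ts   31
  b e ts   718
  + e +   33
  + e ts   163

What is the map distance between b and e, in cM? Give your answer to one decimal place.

21.0 cM

The two most frequent reciprocal classes, + + + and b e ts, are the parental types, so the F1 was + + + / b e ts.
The two rarest classes, + e + and b + ts, are the double crossovers. Comparing them with the parentals, only the e allele has switched, so e is the middle locus and the order is b – e – ts.
Crossovers in the b–e interval produce the single-crossover classes b + + and + e ts (220 + 163 = 383) plus the double crossovers (64).
RF(b–e) = (383 + 64) / 2124 = 447/2124 = 0.2105 → 21.0 cM.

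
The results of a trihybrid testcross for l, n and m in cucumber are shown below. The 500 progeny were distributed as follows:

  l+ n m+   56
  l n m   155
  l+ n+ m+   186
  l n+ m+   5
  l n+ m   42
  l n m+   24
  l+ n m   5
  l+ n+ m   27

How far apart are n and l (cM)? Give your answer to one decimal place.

21.6 cM

The two most frequent reciprocal classes, l n m and l+ n+ m+, are the parental types, so the F1 was l n m / l+ n+ m+.
The two rarest classes, l+ n m and l n+ m+, are the double crossovers. Comparing them with the parentals, only the l allele has switched, so l is the middle locus and the order is n – l – m.
Crossovers in the n–l interval produce the single-crossover classes l n+ m and l+ n m+ (42 + 56 = 98) plus the double crossovers (10).
RF(n–l) = (98 + 10) / 500 = 108/500 = 0.2160 → 21.6 cM.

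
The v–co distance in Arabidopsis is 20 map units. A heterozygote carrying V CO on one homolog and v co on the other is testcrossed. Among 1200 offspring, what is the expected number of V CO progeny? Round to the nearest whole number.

A map distance of 20 map units corresponds to a recombination frequency of 0.200.
The F1 is V CO / v co, so V CO is a parental gamete class with expected frequency (1 − r)/2 = 0.800/2 = 0.4000.
Expected number = 0.4000 × 1200 = 480.00 ≈ 480.

480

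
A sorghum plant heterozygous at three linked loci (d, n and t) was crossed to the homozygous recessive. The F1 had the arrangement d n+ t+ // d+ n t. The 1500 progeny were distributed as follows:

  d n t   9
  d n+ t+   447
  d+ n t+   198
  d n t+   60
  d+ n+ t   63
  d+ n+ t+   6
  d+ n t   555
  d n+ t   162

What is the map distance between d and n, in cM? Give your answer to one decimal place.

The two rarest classes, d+ n+ t+ and d n t, are the double crossovers. Comparing them with the parentals, only the d allele has switched, so d is the middle locus and the order is n – d – t.
Crossovers in the n–d interval produce the single-crossover classes d n t+ and d+ n+ t (60 + 63 = 123) plus the double crossovers (15).
RF(n–d) = (123 + 15) / 1500 = 138/1500 = 0.0920 → 9.2 cM.

9.2 cM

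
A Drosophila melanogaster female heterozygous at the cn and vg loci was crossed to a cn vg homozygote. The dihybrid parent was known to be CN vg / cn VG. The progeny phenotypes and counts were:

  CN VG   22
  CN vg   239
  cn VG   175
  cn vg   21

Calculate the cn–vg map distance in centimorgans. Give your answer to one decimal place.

9.4 centimorgans

The recombinant classes are CN VG and cn vg: 22 + 21 = 43.
Recombination frequency = 43/457 = 0.0941 ≈ 9.4%, i.e. 9.4 centimorgans.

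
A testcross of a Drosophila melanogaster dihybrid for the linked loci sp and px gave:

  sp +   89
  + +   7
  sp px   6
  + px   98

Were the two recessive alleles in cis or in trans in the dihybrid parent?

The two most frequent classes are + px (98) and sp + (89); these are the parental (non-recombinant) types.
So the F1 carried + px on one chromosome and sp + on the other — the recessive alleles are on opposite chromosomes (trans / repulsion).

trans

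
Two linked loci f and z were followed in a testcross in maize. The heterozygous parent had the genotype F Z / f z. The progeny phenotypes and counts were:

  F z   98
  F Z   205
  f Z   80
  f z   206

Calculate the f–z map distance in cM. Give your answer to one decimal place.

The recombinant classes are F z and f Z: 98 + 80 = 178.
Recombination frequency = 178/589 = 0.3022 ≈ 30.2%, i.e. 30.2 cM.

30.2 cM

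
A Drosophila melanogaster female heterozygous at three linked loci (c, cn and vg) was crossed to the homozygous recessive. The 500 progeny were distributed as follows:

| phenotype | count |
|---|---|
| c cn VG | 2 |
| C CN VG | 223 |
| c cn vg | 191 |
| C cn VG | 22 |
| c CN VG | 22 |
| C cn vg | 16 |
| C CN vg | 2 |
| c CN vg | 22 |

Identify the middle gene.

The two most frequent reciprocal classes, c cn vg and C CN VG, are the parental types, so the F1 was c cn vg / C CN VG.
The two rarest classes, c cn VG and C CN vg, are the double crossovers. Comparing them with the parentals, only the vg allele has switched, so vg is the middle locus and the order is c – vg – cn.

vg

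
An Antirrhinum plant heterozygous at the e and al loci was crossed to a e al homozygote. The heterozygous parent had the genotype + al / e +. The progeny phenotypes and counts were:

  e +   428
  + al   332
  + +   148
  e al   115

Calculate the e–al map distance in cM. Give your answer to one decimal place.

25.7 cM

The recombinant classes are + + and e al: 148 + 115 = 263.
Recombination frequency = 263/1023 = 0.2571 ≈ 25.7%, i.e. 25.7 cM.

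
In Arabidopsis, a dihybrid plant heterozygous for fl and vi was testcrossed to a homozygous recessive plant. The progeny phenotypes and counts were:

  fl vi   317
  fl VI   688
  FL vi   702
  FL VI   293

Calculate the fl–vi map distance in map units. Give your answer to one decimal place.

30.5 map units

The two most frequent classes, FL vi (702) and fl VI (688), are the parental types, so the F1 was FL vi / fl VI.
The recombinant classes are FL VI and fl vi: 293 + 317 = 610.
Recombination frequency = 610/2000 = 0.3050 ≈ 30.5%, i.e. 30.5 map units.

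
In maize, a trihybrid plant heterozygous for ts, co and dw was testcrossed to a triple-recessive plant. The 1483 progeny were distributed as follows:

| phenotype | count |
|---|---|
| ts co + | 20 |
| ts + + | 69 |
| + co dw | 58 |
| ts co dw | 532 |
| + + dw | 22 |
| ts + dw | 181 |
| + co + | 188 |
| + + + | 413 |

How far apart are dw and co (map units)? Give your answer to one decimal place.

The two most frequent reciprocal classes, ts co dw and + + +, are the parental types, so the F1 was ts co dw / + + +.
The two rarest classes, ts co + and + + dw, are the double crossovers. Comparing them with the parentals, only the dw allele has switched, so dw is the middle locus and the order is ts – dw – co.
Crossovers in the dw–co interval produce the single-crossover classes ts + dw and + co + (181 + 188 = 369) plus the double crossovers (42).
RF(dw–co) = (369 + 42) / 1483 = 411/1483 = 0.2771 → 27.7 map units.

27.7 map units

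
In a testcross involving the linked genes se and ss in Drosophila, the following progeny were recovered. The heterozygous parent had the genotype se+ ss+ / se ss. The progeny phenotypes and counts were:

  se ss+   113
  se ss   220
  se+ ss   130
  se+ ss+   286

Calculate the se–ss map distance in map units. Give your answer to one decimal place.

The recombinant classes are se+ ss and se ss+: 130 + 113 = 243.
Recombination frequency = 243/749 = 0.3244 ≈ 32.4%, i.e. 32.4 map units.

32.4 map units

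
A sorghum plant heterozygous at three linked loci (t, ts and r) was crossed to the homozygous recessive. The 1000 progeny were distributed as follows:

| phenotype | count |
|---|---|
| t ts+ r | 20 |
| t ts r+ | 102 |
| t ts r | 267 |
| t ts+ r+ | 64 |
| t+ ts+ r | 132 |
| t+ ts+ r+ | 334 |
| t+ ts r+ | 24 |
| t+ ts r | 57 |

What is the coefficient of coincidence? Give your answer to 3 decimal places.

0.959

The two most frequent reciprocal classes, t ts r and t+ ts+ r+, are the parental types, so the F1 was t ts r / t+ ts+ r+.
The two rarest classes, t ts+ r and t+ ts r+, are the double crossovers. Comparing them with the parentals, only the ts allele has switched, so ts is the middle locus and the order is r – ts – t.
r–ts: (234 + 44)/1000 = 0.2780; ts–t: (121 + 44)/1000 = 0.1650.
Expected DCO frequency = 0.2780 × 0.1650 ≈ 0.04587; observed = 44/1000 ≈ 0.04400.
Coefficient of coincidence = 0.04400/0.04587 ≈ 0.959.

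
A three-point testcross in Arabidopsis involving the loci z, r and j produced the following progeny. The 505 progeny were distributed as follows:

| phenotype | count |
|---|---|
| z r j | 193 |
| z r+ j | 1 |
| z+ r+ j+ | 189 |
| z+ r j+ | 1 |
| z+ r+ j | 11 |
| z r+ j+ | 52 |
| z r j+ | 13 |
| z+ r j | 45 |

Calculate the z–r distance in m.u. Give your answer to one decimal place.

19.6 m.u.

The two most frequent reciprocal classes, z r j and z+ r+ j+, are the parental types, so the F1 was z r j / z+ r+ j+.
The two rarest classes, z r+ j and z+ r j+, are the double crossovers. Comparing them with the parentals, only the r allele has switched, so r is the middle locus and the order is j – r – z.
Crossovers in the r–z interval produce the single-crossover classes z+ r j and z r+ j+ (45 + 52 = 97) plus the double crossovers (2).
RF(r–z) = (97 + 2) / 505 = 99/505 = 0.1960 → 19.6 m.u.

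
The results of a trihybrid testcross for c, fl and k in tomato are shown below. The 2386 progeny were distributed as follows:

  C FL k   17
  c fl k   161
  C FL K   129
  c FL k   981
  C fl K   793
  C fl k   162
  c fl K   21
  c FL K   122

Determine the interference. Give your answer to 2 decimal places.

0.14

The two most frequent reciprocal classes, C fl K and c FL k, are the parental types, so the F1 was C fl K / c FL k.
The two rarest classes, c fl K and C FL k, are the double crossovers. Comparing them with the parentals, only the c allele has switched, so c is the middle locus and the order is k – c – fl.
k–c: (284 + 38)/2386 = 0.1350; c–fl: (290 + 38)/2386 = 0.1375.
Expected DCO frequency = 0.1350 × 0.1375 ≈ 0.01856; observed = 38/2386 ≈ 0.01593.
Coefficient of coincidence = 0.01593/0.01856 ≈ 0.86; interference = 1 − 0.86 = 0.14.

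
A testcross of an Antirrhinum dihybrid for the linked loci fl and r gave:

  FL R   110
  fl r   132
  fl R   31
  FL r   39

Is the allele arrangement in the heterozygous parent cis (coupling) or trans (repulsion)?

The two most frequent classes are FL R (110) and fl r (132); these are the parental (non-recombinant) types.
So the F1 carried FL R on one chromosome and fl r on the other — the recessive alleles are on the same chromosome (cis / coupling).

cis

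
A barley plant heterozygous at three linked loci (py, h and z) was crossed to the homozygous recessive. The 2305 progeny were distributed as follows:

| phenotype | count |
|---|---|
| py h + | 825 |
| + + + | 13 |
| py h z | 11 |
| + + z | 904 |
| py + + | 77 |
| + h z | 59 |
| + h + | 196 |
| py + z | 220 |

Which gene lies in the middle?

z

The two most frequent reciprocal classes, + + z and py h +, are the parental types, so the F1 was + + z / py h +.
The two rarest classes, + + + and py h z, are the double crossovers. Comparing them with the parentals, only the z allele has switched, so z is the middle locus and the order is py – z – h.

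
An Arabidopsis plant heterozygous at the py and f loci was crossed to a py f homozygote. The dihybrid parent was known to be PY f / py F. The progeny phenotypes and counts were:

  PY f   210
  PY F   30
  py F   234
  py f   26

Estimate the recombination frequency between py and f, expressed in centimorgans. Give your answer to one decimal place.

11.2 centimorgans

The recombinant classes are PY F and py f: 30 + 26 = 56.
Recombination frequency = 56/500 = 0.1120 ≈ 11.2%, i.e. 11.2 centimorgans.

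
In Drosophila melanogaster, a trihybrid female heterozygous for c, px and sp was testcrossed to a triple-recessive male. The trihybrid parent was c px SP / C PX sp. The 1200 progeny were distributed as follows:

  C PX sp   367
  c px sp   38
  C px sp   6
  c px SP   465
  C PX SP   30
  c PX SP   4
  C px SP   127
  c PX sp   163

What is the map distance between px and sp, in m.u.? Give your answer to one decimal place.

The two rarest classes, c PX SP and C px sp, are the double crossovers. Comparing them with the parentals, only the px allele has switched, so px is the middle locus and the order is sp – px – c.
Crossovers in the sp–px interval produce the single-crossover classes c px sp and C PX SP (38 + 30 = 68) plus the double crossovers (10).
RF(sp–px) = (68 + 10) / 1200 = 78/1200 = 0.0650 → 6.5 m.u.

6.5 m.u.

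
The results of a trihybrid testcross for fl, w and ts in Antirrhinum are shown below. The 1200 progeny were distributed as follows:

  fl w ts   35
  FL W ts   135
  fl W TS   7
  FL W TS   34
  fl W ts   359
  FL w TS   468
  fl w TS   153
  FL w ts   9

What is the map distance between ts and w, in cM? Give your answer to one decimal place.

7.1 cM

The two most frequent reciprocal classes, FL w TS and fl W ts, are the parental types, so the F1 was FL w TS / fl W ts.
The two rarest classes, FL w ts and fl W TS, are the double crossovers. Comparing them with the parentals, only the ts allele has switched, so ts is the middle locus and the order is w – ts – fl.
Crossovers in the w–ts interval produce the single-crossover classes FL W TS and fl w ts (34 + 35 = 69) plus the double crossovers (16).
RF(w–ts) = (69 + 16) / 1200 = 85/1200 = 0.0708 → 7.1 cM.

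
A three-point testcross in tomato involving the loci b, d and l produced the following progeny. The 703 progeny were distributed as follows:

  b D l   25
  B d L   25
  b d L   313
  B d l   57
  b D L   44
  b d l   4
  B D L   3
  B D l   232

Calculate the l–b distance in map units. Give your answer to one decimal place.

8.1 map units

The two most frequent reciprocal classes, B D l and b d L, are the parental types, so the F1 was B D l / b d L.
The two rarest classes, B D L and b d l, are the double crossovers. Comparing them with the parentals, only the l allele has switched, so l is the middle locus and the order is d – l – b.
Crossovers in the l–b interval produce the single-crossover classes b D l and B d L (25 + 25 = 50) plus the double crossovers (7).
RF(l–b) = (50 + 7) / 703 = 57/703 = 0.0811 → 8.1 map units.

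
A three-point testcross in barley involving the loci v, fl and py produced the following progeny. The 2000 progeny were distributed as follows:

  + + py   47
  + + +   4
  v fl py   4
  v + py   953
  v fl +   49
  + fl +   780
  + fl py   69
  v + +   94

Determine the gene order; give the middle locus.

The two most frequent reciprocal classes, v + py and + fl +, are the parental types, so the F1 was v + py / + fl +.
The two rarest classes, v fl py and + + +, are the double crossovers. Comparing them with the parentals, only the fl allele has switched, so fl is the middle locus and the order is v – fl – py.

fl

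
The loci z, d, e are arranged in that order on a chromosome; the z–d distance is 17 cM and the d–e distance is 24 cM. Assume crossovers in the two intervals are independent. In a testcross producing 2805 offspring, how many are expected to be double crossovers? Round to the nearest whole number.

114

Map distances give recombination frequencies of 0.170 and 0.240 for the two intervals.
With no interference, expected double-crossover frequency = 0.170 × 0.240 = 0.04080.
Expected number = 0.04080 × 2805 = 114.44 ≈ 114.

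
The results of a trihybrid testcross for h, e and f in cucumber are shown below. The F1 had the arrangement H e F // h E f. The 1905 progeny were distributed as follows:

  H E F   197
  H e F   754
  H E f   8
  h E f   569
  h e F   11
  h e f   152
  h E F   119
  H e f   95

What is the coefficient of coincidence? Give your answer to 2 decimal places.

The two rarest classes, h e F and H E f, are the double crossovers. Comparing them with the parentals, only the h allele has switched, so h is the middle locus and the order is f – h – e.
f–h: (214 + 19)/1905 = 0.1223; h–e: (349 + 19)/1905 = 0.1932.
Expected DCO frequency = 0.1223 × 0.1932 ≈ 0.02363; observed = 19/1905 ≈ 0.00997.
Coefficient of coincidence = 0.00997/0.02363 ≈ 0.42.

0.42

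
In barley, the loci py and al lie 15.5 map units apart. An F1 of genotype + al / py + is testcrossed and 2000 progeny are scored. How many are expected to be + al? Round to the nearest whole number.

845

A map distance of 15.5 map units corresponds to a recombination frequency of 0.155.
The F1 is + al / py +, so + al is a parental gamete class with expected frequency (1 − r)/2 = 0.845/2 = 0.4225.
Expected number = 0.4225 × 2000 = 845.00 ≈ 845.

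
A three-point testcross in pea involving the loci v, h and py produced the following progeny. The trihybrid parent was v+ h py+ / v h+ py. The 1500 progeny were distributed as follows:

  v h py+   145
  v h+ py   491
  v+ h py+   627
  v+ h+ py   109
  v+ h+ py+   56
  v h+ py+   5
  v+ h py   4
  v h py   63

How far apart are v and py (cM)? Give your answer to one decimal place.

17.5 cM

The two rarest classes, v+ h py and v h+ py+, are the double crossovers. Comparing them with the parentals, only the py allele has switched, so py is the middle locus and the order is v – py – h.
Crossovers in the v–py interval produce the single-crossover classes v h py+ and v+ h+ py (145 + 109 = 254) plus the double crossovers (9).
RF(v–py) = (254 + 9) / 1500 = 263/1500 = 0.1753 → 17.5 cM.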